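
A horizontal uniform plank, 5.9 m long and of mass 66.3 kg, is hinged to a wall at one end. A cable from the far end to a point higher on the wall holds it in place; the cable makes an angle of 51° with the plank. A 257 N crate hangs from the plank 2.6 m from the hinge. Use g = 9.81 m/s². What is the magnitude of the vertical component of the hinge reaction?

|H_y| ≈ 469 N

Take torques about the hinge: T sin 51° · 5.9 = 66.3×9.81×2.95 + 257×2.6 = 2586.9 N·m.
So T = 2586.9 / (0.7771 × 5.9) = 564.19 N.
ΣF_y = 0: H_y = (66.3×9.81 + 257) − T sin 51° = 907.4 − 438.46 = 468.95 N.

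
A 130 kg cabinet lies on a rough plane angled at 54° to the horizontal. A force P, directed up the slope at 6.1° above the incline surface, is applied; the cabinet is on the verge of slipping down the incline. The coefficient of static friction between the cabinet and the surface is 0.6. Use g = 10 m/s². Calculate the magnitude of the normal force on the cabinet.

On the verge of sliding down the incline, friction equals μN and acts up the slope.
Perpendicular: N + P sin 6.1° = W cos 54° = 764.1 N.
Along incline: P cos 6.1° + μN = W sin 54° with W sin 54° = 1052 N.
Solving the pair for P and N: P = 637.5 N, N = 696.4 N (and f = μN = 417.8 N).

N ≈ 696 N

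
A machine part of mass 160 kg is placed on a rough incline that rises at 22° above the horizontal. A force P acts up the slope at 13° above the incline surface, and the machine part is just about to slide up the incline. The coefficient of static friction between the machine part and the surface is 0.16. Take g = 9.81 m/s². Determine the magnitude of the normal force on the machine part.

N ≈ 1270 N

On the verge of sliding up the incline, friction equals μN and acts down the slope.
Perpendicular: N + P sin 13° = W cos 22° = 1455 N.
Along incline: P cos 13° = W sin 22° + μN  with W sin 22° = 588 N.
Solving the pair for P and N: P = 812.4 N, N = 1273 N (and f = μN = 203.6 N).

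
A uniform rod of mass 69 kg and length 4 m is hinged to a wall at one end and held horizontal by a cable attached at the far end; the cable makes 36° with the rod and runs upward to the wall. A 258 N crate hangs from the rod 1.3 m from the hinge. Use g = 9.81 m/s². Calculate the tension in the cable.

T ≈ 718 N

Take torques about the hinge: T sin 36° · 4 = 69×9.81×2 + 258×1.3 = 1689.2 N·m.
So T = 1689.2 / (0.5878 × 4) = 718.45 N.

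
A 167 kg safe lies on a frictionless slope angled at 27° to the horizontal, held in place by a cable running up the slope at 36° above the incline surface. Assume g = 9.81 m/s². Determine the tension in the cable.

Take axes along and perpendicular to the incline. Weight components: W sin 27° = 743.8 N down-slope, W cos 27° = 1460 N into the surface.
Along incline: T cos 36° = W sin 27° → T = 919.3 N.
Perpendicular: N = W cos 27° − T sin 36° = 919.3 N.

T ≈ 919 N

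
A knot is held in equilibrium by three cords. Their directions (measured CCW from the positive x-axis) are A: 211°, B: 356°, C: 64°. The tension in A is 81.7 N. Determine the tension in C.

Resolve: ΣF_x = 81.7 cos 211° + T_B cos 356° + T_C cos 64° = 0.
        ΣF_y = 81.7 sin 211° + T_B sin 356° + T_C sin 64° = 0.
The known terms sum to (-70.03, -42.08) N, so 0.9976 T_B + 0.4384 T_C = 70.03 and -0.0698 T_B + 0.8988 T_C = 42.08.
Solving simultaneously: T_B = 47.99 N, T_C = 50.54 N.

T_C ≈ 50.5 N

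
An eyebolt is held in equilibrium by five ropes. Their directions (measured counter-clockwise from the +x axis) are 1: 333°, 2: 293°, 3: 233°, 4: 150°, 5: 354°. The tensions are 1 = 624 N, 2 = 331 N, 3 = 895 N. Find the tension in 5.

Resolve: ΣF_x = 624 cos 333° + 331 cos 293° + 895 cos 233° + T_4 cos 150° + T_5 cos 354° = 0.
        ΣF_y = 624 sin 333° + 331 sin 293° + 895 sin 233° + T_4 sin 150° + T_5 sin 354° = 0.
The known terms sum to (146.7, -1303) N, so -0.8660 T_4 + 0.9945 T_5 = -146.7 and 0.5000 T_4 − 0.1045 T_5 = 1303.
Solving simultaneously: T_4 = 3148 N, T_5 = 2594 N.

T_5 ≈ 2590 N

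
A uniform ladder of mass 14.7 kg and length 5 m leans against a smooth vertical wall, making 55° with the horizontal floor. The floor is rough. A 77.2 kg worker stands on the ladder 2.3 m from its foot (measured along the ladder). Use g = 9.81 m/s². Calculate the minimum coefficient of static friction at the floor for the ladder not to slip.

μ_min ≈ 0.327

ΣF_y = 0: N_floor = 14.7×9.81 + 77.2×9.81 = 901.54 N.
Torques about the foot: N_wall · 5 sin 55° = 14.7×9.81×2.5 cos 55° + 77.2×9.81×2.3 cos 55° → N_wall = 294.42 N.
ΣF_x = 0: f_floor = N_wall = 294.42 N.
μ_min = f_floor / N_floor = 294.42 / 901.54 = 0.3266.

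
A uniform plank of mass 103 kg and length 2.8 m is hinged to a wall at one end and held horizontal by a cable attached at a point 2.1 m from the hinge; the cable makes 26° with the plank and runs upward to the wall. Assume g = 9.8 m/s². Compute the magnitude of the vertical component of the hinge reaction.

Take torques about the hinge: T sin 26° · 2.1 = 103×9.8×1.4 = 1413.2 N·m.
So T = 1413.2 / (0.4384 × 2.1) = 1535.1 N.
ΣF_y = 0: H_y = (103×9.8) − T sin 26° = 1009.4 − 672.93 = 336.47 N.

|H_y| ≈ 336 N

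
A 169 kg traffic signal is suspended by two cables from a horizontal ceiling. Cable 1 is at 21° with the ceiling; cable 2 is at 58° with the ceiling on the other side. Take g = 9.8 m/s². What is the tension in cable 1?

Weight W = 169 × 9.8 = 1656 N acts straight down.
Horizontal: T_1 cos 21° = T_2 cos 58°  →  T_2 = 1.762 T_1.
Vertical: T_1 sin 21° + T_2 sin 58° = 1656.
Substituting the horizontal relation into the vertical equation gives 1.852 T_1 = 1656, so T_1 = 894.1 N.

T_1 ≈ 894 N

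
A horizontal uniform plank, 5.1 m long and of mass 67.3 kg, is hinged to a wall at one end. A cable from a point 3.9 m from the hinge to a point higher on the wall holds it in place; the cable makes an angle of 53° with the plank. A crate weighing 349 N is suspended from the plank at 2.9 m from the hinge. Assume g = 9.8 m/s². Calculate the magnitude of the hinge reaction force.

Take torques about the hinge: T sin 53° · 3.9 = 67.3×9.8×2.55 + 349×2.9 = 2693.9 N·m.
So T = 2693.9 / (0.7986 × 3.9) = 864.91 N.
ΣF_x = 0: H_x = T cos 53° = 520.52 N.
ΣF_y = 0: H_y = (67.3×9.8 + 349) − T sin 53° = 1008.5 − 690.75 = 317.79 N.
|H| = √(H_x² + H_y²) = √((520.52)² + (317.79)²) = 609.86 N.

|H| ≈ 610 N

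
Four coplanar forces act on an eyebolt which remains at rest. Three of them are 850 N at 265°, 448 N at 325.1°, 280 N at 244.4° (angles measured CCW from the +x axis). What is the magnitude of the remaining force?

Sum the known components: ΣF_x = 172.4 N, ΣF_y = -1356 N.
For equilibrium the remaining force must supply (−ΣF_x, −ΣF_y) = (-172.4, 1356) N.
Magnitude = √((-172.4)² + (1356)²) = 1367 N; direction = atan2(1356, -172.4) = 97.2°.

F ≈ 1370 N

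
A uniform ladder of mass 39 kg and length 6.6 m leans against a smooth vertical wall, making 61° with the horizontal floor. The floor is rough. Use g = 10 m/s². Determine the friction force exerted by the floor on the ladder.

f ≈ 108 N

Torques about the foot: N_wall · 6.6 sin 61° = 39×10×3.3 cos 61° → N_wall = 108.09 N.
ΣF_x = 0: f_floor = N_wall = 108.09 N.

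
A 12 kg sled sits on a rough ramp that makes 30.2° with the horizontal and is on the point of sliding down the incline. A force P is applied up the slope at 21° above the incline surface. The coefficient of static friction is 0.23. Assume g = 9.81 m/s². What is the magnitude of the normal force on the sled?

N ≈ 86.7 N

On the verge of sliding down the incline, friction equals μN and acts up the slope.
Perpendicular: N + P sin 21° = W cos 30.2° = 101.7 N.
Along incline: P cos 21° + μN = W sin 30.2° with W sin 30.2° = 59.22 N.
Solving the pair for P and N: P = 42.08 N, N = 86.66 N (and f = μN = 19.93 N).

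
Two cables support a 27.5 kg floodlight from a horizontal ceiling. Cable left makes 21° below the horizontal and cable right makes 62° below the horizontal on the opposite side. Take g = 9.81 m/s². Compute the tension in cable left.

Weight W = 27.5 × 9.81 = 269.8 N acts straight down.
Horizontal: T_left cos 21° = T_right cos 62°  →  T_right = 1.989 T_left.
Vertical: T_left sin 21° + T_right sin 62° = 269.8.
Substituting the horizontal relation into the vertical equation gives 2.114 T_left = 269.8, so T_left = 127.6 N.

T_left ≈ 128 N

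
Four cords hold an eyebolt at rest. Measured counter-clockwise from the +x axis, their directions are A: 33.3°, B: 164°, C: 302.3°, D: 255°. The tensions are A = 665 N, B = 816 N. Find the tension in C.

Resolve: ΣF_x = 665 cos 33.3° + 816 cos 164° + T_C cos 302.3° + T_D cos 255° = 0.
        ΣF_y = 665 sin 33.3° + 816 sin 164° + T_C sin 302.3° + T_D sin 255° = 0.
The known terms sum to (-228.6, 590) N, so 0.5344 T_C − 0.2588 T_D = 228.6 and -0.8453 T_C − 0.9659 T_D = -590.
Solving simultaneously: T_C = 508.2 N, T_D = 166.1 N.

T_C ≈ 508 N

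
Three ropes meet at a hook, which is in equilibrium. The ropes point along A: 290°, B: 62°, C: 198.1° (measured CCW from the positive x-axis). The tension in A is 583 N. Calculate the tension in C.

Resolve: ΣF_x = 583 cos 290° + T_B cos 62° + T_C cos 198.1° = 0.
        ΣF_y = 583 sin 290° + T_B sin 62° + T_C sin 198.1° = 0.
The known terms sum to (199.4, -547.8) N, so 0.4695 T_B − 0.9505 T_C = -199.4 and 0.8829 T_B − 0.3107 T_C = 547.8.
Solving simultaneously: T_B = 840.3 N, T_C = 624.8 N.

T_C ≈ 625 N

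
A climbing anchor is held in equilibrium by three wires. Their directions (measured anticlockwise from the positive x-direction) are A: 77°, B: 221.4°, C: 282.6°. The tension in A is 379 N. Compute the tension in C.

T_C ≈ 252 N

Resolve: ΣF_x = 379 cos 77° + T_B cos 221.4° + T_C cos 282.6° = 0.
        ΣF_y = 379 sin 77° + T_B sin 221.4° + T_C sin 282.6° = 0.
The known terms sum to (85.26, 369.3) N, so -0.7501 T_B + 0.2181 T_C = -85.26 and -0.6613 T_B − 0.9759 T_C = -369.3.
Solving simultaneously: T_B = 186.9 N, T_C = 251.8 N.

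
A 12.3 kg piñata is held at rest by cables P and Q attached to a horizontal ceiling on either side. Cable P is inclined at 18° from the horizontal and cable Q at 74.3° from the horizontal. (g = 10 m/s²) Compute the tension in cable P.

T_P ≈ 33.3 N

Weight W = 12.3 × 10 = 123 N acts straight down.
Horizontal: T_P cos 18° = T_Q cos 74.3°  →  T_Q = 3.515 T_P.
Vertical: T_P sin 18° + T_Q sin 74.3° = 123.
Substituting the horizontal relation into the vertical equation gives 3.693 T_P = 123, so T_P = 33.31 N.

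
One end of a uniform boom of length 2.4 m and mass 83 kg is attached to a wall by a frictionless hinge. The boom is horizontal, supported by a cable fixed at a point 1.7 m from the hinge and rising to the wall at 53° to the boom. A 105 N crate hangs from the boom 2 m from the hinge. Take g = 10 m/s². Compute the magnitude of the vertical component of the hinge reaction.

|H_y| ≈ 226 N

Take torques about the hinge: T sin 53° · 1.7 = 83×10×1.2 + 105×2 = 1206 N·m.
So T = 1206 / (0.7986 × 1.7) = 888.28 N.
ΣF_y = 0: H_y = (83×10 + 105) − T sin 53° = 935 − 709.41 = 225.59 N.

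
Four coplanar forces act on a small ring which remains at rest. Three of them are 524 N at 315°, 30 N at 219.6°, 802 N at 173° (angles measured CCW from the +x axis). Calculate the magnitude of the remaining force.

F ≈ 535 N

Sum the known components: ΣF_x = -448.6 N, ΣF_y = -291.9 N.
For equilibrium the remaining force must supply (−ΣF_x, −ΣF_y) = (448.6, 291.9) N.
Magnitude = √((448.6)² + (291.9)²) = 535.2 N; direction = atan2(291.9, 448.6) = 33.1°.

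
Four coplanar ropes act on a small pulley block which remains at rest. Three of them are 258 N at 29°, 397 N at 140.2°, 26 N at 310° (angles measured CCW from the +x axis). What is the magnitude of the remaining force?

Sum the known components: ΣF_x = -62.64 N, ΣF_y = 359.3 N.
For equilibrium the remaining force must supply (−ΣF_x, −ΣF_y) = (62.64, -359.3) N.
Magnitude = √((62.64)² + (-359.3)²) = 364.7 N; direction = atan2(-359.3, 62.64) = 279.9°.

F ≈ 365 N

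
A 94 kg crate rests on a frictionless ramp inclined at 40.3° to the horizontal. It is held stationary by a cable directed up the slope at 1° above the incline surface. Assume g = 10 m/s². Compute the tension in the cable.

Take axes along and perpendicular to the incline. Weight components: W sin 40.3° = 608 N down-slope, W cos 40.3° = 716.9 N into the surface.
Along incline: T cos 1° = W sin 40.3° → T = 608.1 N.
Perpendicular: N = W cos 40.3° − T sin 1° = 706.3 N.

T ≈ 608 N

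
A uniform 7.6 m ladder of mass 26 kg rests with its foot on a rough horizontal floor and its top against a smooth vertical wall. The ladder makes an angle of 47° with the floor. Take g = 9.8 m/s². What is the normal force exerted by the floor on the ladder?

N_floor ≈ 255 N

ΣF_y = 0: N_floor = 26×9.8 = 254.8 N.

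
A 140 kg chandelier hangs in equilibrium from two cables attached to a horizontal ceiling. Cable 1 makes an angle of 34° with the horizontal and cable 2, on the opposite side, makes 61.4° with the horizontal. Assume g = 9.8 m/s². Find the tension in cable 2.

T_2 ≈ 1140 N

Weight W = 140 × 9.8 = 1372 N acts straight down.
Horizontal: T_1 cos 34° = T_2 cos 61.4°  →  T_1 = 0.5774 T_2.
Vertical: T_1 sin 34° + T_2 sin 61.4° = 1372.
Substituting the horizontal relation into the vertical equation gives 1.201 T_2 = 1372, so T_2 = 1143 N.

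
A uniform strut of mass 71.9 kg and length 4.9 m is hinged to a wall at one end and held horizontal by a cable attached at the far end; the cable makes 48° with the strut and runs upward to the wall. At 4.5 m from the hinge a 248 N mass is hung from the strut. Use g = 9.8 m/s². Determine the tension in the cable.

Take torques about the hinge: T sin 48° · 4.9 = 71.9×9.8×2.45 + 248×4.5 = 2842.3 N·m.
So T = 2842.3 / (0.7431 × 4.9) = 780.55 N.

T ≈ 781 N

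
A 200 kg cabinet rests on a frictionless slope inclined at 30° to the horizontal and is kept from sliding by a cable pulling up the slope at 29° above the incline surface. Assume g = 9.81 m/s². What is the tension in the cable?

Take axes along and perpendicular to the incline. Weight components: W sin 30° = 981 N down-slope, W cos 30° = 1699 N into the surface.
Along incline: T cos 29° = W sin 30° → T = 1122 N.
Perpendicular: N = W cos 30° − T sin 29° = 1155 N.

T ≈ 1120 N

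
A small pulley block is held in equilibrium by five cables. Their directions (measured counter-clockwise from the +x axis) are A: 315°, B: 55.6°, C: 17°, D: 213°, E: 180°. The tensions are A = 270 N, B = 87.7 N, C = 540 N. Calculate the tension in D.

Resolve: ΣF_x = 270 cos 315° + 87.7 cos 55.6° + 540 cos 17° + T_D cos 213° + T_E cos 180° = 0.
        ΣF_y = 270 sin 315° + 87.7 sin 55.6° + 540 sin 17° + T_D sin 213° + T_E sin 180° = 0.
The known terms sum to (756.9, 39.32) N, so -0.8387 T_D − 1.0000 T_E = -756.9 and -0.5446 T_D + 0.0000 T_E = -39.32.
Solving simultaneously: T_D = 72.20 N, T_E = 696.3 N.

T_D ≈ 72.2 N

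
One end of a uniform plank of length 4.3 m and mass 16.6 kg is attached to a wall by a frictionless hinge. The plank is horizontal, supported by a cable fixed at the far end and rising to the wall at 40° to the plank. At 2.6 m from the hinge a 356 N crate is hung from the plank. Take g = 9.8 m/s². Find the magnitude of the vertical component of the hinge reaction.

Take torques about the hinge: T sin 40° · 4.3 = 16.6×9.8×2.15 + 356×2.6 = 1275.4 N·m.
So T = 1275.4 / (0.6428 × 4.3) = 461.42 N.
ΣF_y = 0: H_y = (16.6×9.8 + 356) − T sin 40° = 518.68 − 296.6 = 222.08 N.

|H_y| ≈ 222 N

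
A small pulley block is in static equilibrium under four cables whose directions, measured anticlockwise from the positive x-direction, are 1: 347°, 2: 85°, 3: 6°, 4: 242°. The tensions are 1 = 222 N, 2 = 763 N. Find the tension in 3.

Resolve: ΣF_x = 222 cos 347° + 763 cos 85° + T_3 cos 6° + T_4 cos 242° = 0.
        ΣF_y = 222 sin 347° + 763 sin 85° + T_3 sin 6° + T_4 sin 242° = 0.
The known terms sum to (282.8, 710.2) N, so 0.9945 T_3 − 0.4695 T_4 = -282.8 and 0.1045 T_3 − 0.8829 T_4 = -710.2.
Solving simultaneously: T_3 = 101 N, T_4 = 816.3 N.

T_3 ≈ 101 N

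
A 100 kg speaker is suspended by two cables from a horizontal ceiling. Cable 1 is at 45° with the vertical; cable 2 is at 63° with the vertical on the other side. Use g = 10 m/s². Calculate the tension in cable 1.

Angles from the horizontal: cable 1 is 90° − 45° = 45°, cable 2 is 90° − 63° = 27°.
Weight W = 100 × 10 = 1000 N acts straight down.
Horizontal: T_1 cos 45° = T_2 cos 27°  →  T_2 = 0.7936 T_1.
Vertical: T_1 sin 45° + T_2 sin 27° = 1000.
Substituting the horizontal relation into the vertical equation gives 1.067 T_1 = 1000, so T_1 = 936.9 N.

T_1 ≈ 937 N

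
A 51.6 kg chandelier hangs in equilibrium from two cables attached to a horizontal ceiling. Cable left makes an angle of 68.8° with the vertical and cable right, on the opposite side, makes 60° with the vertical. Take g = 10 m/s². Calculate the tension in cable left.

Angles from the horizontal: cable left is 90° − 68.8° = 21.2°, cable right is 90° − 60° = 30°.
Weight W = 51.6 × 10 = 516 N acts straight down.
Horizontal: T_left cos 21.2° = T_right cos 30°  →  T_right = 1.077 T_left.
Vertical: T_left sin 21.2° + T_right sin 30° = 516.
Substituting the horizontal relation into the vertical equation gives 0.8999 T_left = 516, so T_left = 573.4 N.

T_left ≈ 573 N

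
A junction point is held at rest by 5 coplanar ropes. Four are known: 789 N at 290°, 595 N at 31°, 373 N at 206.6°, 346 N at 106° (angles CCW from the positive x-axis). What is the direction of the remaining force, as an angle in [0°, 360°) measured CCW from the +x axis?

Sum the known components: ΣF_x = 351 N, ΣF_y = -269.4 N.
For equilibrium the remaining force must supply (−ΣF_x, −ΣF_y) = (-351, 269.4) N.
Magnitude = √((-351)² + (269.4)²) = 442.4 N; direction = atan2(269.4, -351) = 142.5°.

θ ≈ 142°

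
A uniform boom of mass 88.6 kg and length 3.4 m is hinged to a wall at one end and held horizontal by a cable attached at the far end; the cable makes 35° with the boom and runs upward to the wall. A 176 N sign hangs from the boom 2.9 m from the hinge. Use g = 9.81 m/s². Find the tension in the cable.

T ≈ 1020 N

Take torques about the hinge: T sin 35° · 3.4 = 88.6×9.81×1.7 + 176×2.9 = 1988 N·m.
So T = 1988 / (0.5736 × 3.4) = 1019.4 N.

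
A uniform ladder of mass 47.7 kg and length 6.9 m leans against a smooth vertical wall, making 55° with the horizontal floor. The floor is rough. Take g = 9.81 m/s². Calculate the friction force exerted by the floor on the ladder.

f ≈ 164 N

Torques about the foot: N_wall · 6.9 sin 55° = 47.7×9.81×3.45 cos 55° → N_wall = 163.83 N.
ΣF_x = 0: f_floor = N_wall = 163.83 N.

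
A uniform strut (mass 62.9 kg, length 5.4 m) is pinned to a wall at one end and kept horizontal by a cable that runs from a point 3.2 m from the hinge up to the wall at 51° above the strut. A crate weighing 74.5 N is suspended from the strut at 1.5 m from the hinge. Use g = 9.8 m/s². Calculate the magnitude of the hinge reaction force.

|H| ≈ 470 N

Take torques about the hinge: T sin 51° · 3.2 = 62.9×9.8×2.7 + 74.5×1.5 = 1776.1 N·m.
So T = 1776.1 / (0.7771 × 3.2) = 714.19 N.
ΣF_x = 0: H_x = T cos 51° = 449.45 N.
ΣF_y = 0: H_y = (62.9×9.8 + 74.5) − T sin 51° = 690.92 − 555.03 = 135.89 N.
|H| = √(H_x² + H_y²) = √((449.45)² + (135.89)²) = 469.55 N.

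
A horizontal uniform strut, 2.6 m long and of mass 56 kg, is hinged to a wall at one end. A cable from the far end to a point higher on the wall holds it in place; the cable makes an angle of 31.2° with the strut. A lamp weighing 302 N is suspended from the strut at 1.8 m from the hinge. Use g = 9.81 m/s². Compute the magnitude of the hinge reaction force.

Take torques about the hinge: T sin 31.2° · 2.6 = 56×9.81×1.3 + 302×1.8 = 1257.8 N·m.
So T = 1257.8 / (0.5180 × 2.6) = 933.84 N.
ΣF_x = 0: H_x = T cos 31.2° = 798.78 N.
ΣF_y = 0: H_y = (56×9.81 + 302) − T sin 31.2° = 851.36 − 483.76 = 367.6 N.
|H| = √(H_x² + H_y²) = √((798.78)² + (367.6)²) = 879.31 N.

|H| ≈ 879 N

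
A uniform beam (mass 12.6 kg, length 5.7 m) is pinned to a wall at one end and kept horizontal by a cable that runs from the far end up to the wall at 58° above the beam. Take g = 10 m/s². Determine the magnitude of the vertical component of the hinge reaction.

Take torques about the hinge: T sin 58° · 5.7 = 12.6×10×2.85 = 359.1 N·m.
So T = 359.1 / (0.8480 × 5.7) = 74.288 N.
ΣF_y = 0: H_y = (12.6×10) − T sin 58° = 126 − 63 = 63 N.

|H_y| ≈ 63 N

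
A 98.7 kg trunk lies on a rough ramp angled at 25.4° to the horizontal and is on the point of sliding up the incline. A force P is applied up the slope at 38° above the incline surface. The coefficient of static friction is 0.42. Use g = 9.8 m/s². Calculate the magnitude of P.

On the verge of sliding up the incline, friction equals μN and acts down the slope.
Perpendicular: N + P sin 38° = W cos 25.4° = 873.8 N.
Along incline: P cos 38° = W sin 25.4° + μN  with W sin 25.4° = 414.9 N.
Solving the pair for P and N: P = 747.1 N, N = 413.8 N (and f = μN = 173.8 N).

P ≈ 747 N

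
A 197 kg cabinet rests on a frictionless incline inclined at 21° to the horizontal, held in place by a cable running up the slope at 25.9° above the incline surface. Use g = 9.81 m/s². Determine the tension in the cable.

T ≈ 770 N

Take axes along and perpendicular to the incline. Weight components: W sin 21° = 692.6 N down-slope, W cos 21° = 1804 N into the surface.
Along incline: T cos 25.9° = W sin 21° → T = 769.9 N.
Perpendicular: N = W cos 21° − T sin 25.9° = 1468 N.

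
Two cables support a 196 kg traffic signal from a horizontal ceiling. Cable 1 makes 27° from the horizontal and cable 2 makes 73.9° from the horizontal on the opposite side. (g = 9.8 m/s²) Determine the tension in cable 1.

T_1 ≈ 542 N

Weight W = 196 × 9.8 = 1921 N acts straight down.
Horizontal: T_1 cos 27° = T_2 cos 73.9°  →  T_2 = 3.213 T_1.
Vertical: T_1 sin 27° + T_2 sin 73.9° = 1921.
Substituting the horizontal relation into the vertical equation gives 3.541 T_1 = 1921, so T_1 = 542.5 N.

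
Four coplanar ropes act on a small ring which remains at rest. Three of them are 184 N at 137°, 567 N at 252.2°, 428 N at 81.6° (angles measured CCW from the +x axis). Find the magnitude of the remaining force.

Sum the known components: ΣF_x = -245.4 N, ΣF_y = 9.039 N.
For equilibrium the remaining force must supply (−ΣF_x, −ΣF_y) = (245.4, -9.039) N.
Magnitude = √((245.4)² + (-9.039)²) = 245.5 N; direction = atan2(-9.039, 245.4) = 357.9°.

F ≈ 246 N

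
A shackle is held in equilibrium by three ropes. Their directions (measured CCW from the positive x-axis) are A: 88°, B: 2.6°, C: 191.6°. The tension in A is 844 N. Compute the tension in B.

T_B ≈ 5240 N

Resolve: ΣF_x = 844 cos 88° + T_B cos 2.6° + T_C cos 191.6° = 0.
        ΣF_y = 844 sin 88° + T_B sin 2.6° + T_C sin 191.6° = 0.
The known terms sum to (29.46, 843.5) N, so 0.9990 T_B − 0.9796 T_C = -29.46 and 0.0454 T_B − 0.2011 T_C = -843.5.
Solving simultaneously: T_B = 5244 N, T_C = 5378 N.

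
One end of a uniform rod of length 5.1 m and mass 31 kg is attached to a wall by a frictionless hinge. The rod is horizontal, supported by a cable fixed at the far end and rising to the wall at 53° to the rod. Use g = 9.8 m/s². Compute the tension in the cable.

T ≈ 190 N

Take torques about the hinge: T sin 53° · 5.1 = 31×9.8×2.55 = 774.69 N·m.
So T = 774.69 / (0.7986 × 5.1) = 190.2 N.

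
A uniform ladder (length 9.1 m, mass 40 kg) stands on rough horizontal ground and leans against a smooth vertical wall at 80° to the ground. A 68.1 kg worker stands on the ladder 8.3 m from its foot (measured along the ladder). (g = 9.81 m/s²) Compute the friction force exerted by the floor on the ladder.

f ≈ 142 N

Torques about the foot: N_wall · 9.1 sin 80° = 40×9.81×4.55 cos 80° + 68.1×9.81×8.3 cos 80° → N_wall = 142.04 N.
ΣF_x = 0: f_floor = N_wall = 142.04 N.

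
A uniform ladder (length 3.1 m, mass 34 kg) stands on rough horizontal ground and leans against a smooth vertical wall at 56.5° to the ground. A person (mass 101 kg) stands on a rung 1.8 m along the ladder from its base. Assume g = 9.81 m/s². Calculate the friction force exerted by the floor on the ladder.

f ≈ 491 N

Torques about the foot: N_wall · 3.1 sin 56.5° = 34×9.81×1.55 cos 56.5° + 101×9.81×1.8 cos 56.5° → N_wall = 491.17 N.
ΣF_x = 0: f_floor = N_wall = 491.17 N.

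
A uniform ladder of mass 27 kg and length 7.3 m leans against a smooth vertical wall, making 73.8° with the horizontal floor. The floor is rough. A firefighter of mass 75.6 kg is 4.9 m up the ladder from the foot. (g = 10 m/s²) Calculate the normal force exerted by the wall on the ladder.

Torques about the foot: N_wall · 7.3 sin 73.8° = 27×10×3.65 cos 73.8° + 75.6×10×4.9 cos 73.8° → N_wall = 186.65 N.

N_wall ≈ 187 N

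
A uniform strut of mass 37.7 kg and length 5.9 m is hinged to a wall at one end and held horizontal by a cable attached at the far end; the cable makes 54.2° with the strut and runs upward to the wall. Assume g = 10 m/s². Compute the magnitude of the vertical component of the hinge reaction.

|H_y| ≈ 188 N

Take torques about the hinge: T sin 54.2° · 5.9 = 37.7×10×2.95 = 1112.2 N·m.
So T = 1112.2 / (0.8111 × 5.9) = 232.41 N.
ΣF_y = 0: H_y = (37.7×10) − T sin 54.2° = 377 − 188.5 = 188.5 N.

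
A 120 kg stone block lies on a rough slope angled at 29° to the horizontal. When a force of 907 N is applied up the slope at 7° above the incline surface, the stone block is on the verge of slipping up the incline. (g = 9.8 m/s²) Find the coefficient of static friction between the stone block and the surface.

On the verge of sliding up the incline, friction is at its maximum μN and acts down the slope.
Perpendicular to incline: N = W cos 29° − P sin 7° = 1029 − 110.5 = 918 N.
Along incline: P cos 7° − μN = W sin 29° → μ = −(W sin 29° − P cos 7°) / N = 0.3596.

μ ≈ 0.360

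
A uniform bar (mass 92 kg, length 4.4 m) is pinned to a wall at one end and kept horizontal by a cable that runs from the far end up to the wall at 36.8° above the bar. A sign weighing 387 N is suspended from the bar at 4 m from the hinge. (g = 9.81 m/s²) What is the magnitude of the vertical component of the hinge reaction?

|H_y| ≈ 486 N

Take torques about the hinge: T sin 36.8° · 4.4 = 92×9.81×2.2 + 387×4 = 3533.5 N·m.
So T = 3533.5 / (0.5990 × 4.4) = 1340.6 N.
ΣF_y = 0: H_y = (92×9.81 + 387) − T sin 36.8° = 1289.5 − 803.08 = 486.44 N.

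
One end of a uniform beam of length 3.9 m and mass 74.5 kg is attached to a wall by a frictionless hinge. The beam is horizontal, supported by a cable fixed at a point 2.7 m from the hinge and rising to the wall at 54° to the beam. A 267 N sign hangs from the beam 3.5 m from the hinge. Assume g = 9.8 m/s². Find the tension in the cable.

T ≈ 1080 N

Take torques about the hinge: T sin 54° · 2.7 = 74.5×9.8×1.95 + 267×3.5 = 2358.2 N·m.
So T = 2358.2 / (0.8090 × 2.7) = 1079.6 N.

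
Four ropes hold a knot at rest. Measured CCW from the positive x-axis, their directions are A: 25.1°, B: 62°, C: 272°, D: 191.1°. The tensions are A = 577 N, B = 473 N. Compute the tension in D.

Resolve: ΣF_x = 577 cos 25.1° + 473 cos 62° + T_C cos 272° + T_D cos 191.1° = 0.
        ΣF_y = 577 sin 25.1° + 473 sin 62° + T_C sin 272° + T_D sin 191.1° = 0.
The known terms sum to (744.6, 662.4) N, so 0.0349 T_C − 0.9813 T_D = -744.6 and -0.9994 T_C − 0.1925 T_D = -662.4.
Solving simultaneously: T_C = 513.1 N, T_D = 777 N.

T_D ≈ 777 N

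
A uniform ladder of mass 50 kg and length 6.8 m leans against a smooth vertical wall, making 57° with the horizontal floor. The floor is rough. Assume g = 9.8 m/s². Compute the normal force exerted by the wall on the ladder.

N_wall ≈ 159 N

Torques about the foot: N_wall · 6.8 sin 57° = 50×9.8×3.4 cos 57° → N_wall = 159.1 N.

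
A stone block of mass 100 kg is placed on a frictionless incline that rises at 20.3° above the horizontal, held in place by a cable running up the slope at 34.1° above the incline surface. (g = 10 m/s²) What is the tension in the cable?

T ≈ 419 N

Take axes along and perpendicular to the incline. Weight components: W sin 20.3° = 346.9 N down-slope, W cos 20.3° = 937.9 N into the surface.
Along incline: T cos 34.1° = W sin 20.3° → T = 419 N.
Perpendicular: N = W cos 20.3° − T sin 34.1° = 703 N.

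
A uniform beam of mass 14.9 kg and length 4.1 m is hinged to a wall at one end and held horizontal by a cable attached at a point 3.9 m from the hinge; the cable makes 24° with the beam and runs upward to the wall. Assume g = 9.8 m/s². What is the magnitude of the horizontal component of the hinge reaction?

H_x ≈ 172 N

Take torques about the hinge: T sin 24° · 3.9 = 14.9×9.8×2.05 = 299.34 N·m.
So T = 299.34 / (0.4067 × 3.9) = 188.71 N.
ΣF_x = 0: H_x = T cos 24° = 172.39 N.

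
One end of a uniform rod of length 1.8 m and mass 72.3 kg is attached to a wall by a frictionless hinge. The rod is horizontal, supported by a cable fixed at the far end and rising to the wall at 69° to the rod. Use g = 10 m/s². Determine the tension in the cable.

Take torques about the hinge: T sin 69° · 1.8 = 72.3×10×0.9 = 650.7 N·m.
So T = 650.7 / (0.9336 × 1.8) = 387.22 N.

T ≈ 387 N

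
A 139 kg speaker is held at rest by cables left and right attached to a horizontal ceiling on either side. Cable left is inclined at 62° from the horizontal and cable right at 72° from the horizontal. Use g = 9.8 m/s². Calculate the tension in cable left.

Weight W = 139 × 9.8 = 1362 N acts straight down.
Horizontal: T_left cos 62° = T_right cos 72°  →  T_right = 1.519 T_left.
Vertical: T_left sin 62° + T_right sin 72° = 1362.
Substituting the horizontal relation into the vertical equation gives 2.328 T_left = 1362, so T_left = 585.2 N.

T_left ≈ 585 N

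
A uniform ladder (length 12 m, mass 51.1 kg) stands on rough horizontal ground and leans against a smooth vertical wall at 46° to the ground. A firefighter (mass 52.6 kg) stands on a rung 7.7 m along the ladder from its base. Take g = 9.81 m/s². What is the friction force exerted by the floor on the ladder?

Torques about the foot: N_wall · 12 sin 46° = 51.1×9.81×6 cos 46° + 52.6×9.81×7.7 cos 46° → N_wall = 561.79 N.
ΣF_x = 0: f_floor = N_wall = 561.79 N.

f ≈ 562 N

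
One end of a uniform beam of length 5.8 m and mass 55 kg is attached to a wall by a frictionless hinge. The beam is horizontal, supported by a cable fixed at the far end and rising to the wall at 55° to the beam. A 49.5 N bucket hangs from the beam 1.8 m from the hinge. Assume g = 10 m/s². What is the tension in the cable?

T ≈ 354 N

Take torques about the hinge: T sin 55° · 5.8 = 55×10×2.9 + 49.5×1.8 = 1684.1 N·m.
So T = 1684.1 / (0.8192 × 5.8) = 354.47 N.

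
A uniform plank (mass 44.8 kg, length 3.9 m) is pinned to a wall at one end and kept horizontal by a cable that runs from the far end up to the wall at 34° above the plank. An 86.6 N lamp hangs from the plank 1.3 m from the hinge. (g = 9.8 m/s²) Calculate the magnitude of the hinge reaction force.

|H| ≈ 461 N

Take torques about the hinge: T sin 34° · 3.9 = 44.8×9.8×1.95 + 86.6×1.3 = 968.71 N·m.
So T = 968.71 / (0.5592 × 3.9) = 444.19 N.
ΣF_x = 0: H_x = T cos 34° = 368.25 N.
ΣF_y = 0: H_y = (44.8×9.8 + 86.6) − T sin 34° = 525.64 − 248.39 = 277.25 N.
|H| = √(H_x² + H_y²) = √((368.25)² + (277.25)²) = 460.95 N.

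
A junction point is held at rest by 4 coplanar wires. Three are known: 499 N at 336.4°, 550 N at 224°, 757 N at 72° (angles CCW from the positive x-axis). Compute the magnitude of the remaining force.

Sum the known components: ΣF_x = 295.6 N, ΣF_y = 138.1 N.
For equilibrium the remaining force must supply (−ΣF_x, −ΣF_y) = (-295.6, -138.1) N.
Magnitude = √((-295.6)² + (-138.1)²) = 326.2 N; direction = atan2(-138.1, -295.6) = 205.0°.

F ≈ 326 N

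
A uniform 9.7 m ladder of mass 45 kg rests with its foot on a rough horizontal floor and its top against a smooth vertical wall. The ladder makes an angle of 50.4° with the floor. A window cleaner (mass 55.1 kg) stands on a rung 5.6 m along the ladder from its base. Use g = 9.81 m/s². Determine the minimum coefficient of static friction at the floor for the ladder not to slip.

μ_min ≈ 0.449

ΣF_y = 0: N_floor = 45×9.81 + 55.1×9.81 = 981.98 N.
Torques about the foot: N_wall · 9.7 sin 50.4° = 45×9.81×4.85 cos 50.4° + 55.1×9.81×5.6 cos 50.4° → N_wall = 440.76 N.
ΣF_x = 0: f_floor = N_wall = 440.76 N.
μ_min = f_floor / N_floor = 440.76 / 981.98 = 0.4488.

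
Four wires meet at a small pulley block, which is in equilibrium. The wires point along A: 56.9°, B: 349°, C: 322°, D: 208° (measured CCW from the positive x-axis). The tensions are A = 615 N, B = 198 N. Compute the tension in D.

Resolve: ΣF_x = 615 cos 56.9° + 198 cos 349° + T_C cos 322° + T_D cos 208° = 0.
        ΣF_y = 615 sin 56.9° + 198 sin 349° + T_C sin 322° + T_D sin 208° = 0.
The known terms sum to (530.2, 477.4) N, so 0.7880 T_C − 0.8829 T_D = -530.2 and -0.6157 T_C − 0.4695 T_D = -477.4.
Solving simultaneously: T_C = 188.9 N, T_D = 769.1 N.

T_D ≈ 769 N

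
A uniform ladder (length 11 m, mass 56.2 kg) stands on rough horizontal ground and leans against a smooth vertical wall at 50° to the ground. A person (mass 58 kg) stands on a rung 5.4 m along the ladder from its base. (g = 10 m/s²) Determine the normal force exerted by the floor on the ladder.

N_floor ≈ 1140 N

ΣF_y = 0: N_floor = 56.2×10 + 58×10 = 1142 N.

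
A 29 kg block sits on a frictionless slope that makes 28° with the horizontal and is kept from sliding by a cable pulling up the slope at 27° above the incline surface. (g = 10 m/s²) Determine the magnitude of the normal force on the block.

N ≈ 187 N

Take axes along and perpendicular to the incline. Weight components: W sin 28° = 136.1 N down-slope, W cos 28° = 256.1 N into the surface.
Along incline: T cos 27° = W sin 28° → T = 152.8 N.
Perpendicular: N = W cos 28° − T sin 27° = 186.7 N.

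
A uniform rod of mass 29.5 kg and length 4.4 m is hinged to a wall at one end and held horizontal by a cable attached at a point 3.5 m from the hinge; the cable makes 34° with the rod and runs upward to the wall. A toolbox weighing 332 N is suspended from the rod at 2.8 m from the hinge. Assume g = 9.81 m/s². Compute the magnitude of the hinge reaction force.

|H| ≈ 686 N

Take torques about the hinge: T sin 34° · 3.5 = 29.5×9.81×2.2 + 332×2.8 = 1566.3 N·m.
So T = 1566.3 / (0.5592 × 3.5) = 800.27 N.
ΣF_x = 0: H_x = T cos 34° = 663.45 N.
ΣF_y = 0: H_y = (29.5×9.81 + 332) − T sin 34° = 621.39 − 447.51 = 173.89 N.
|H| = √(H_x² + H_y²) = √((663.45)² + (173.89)²) = 685.86 N.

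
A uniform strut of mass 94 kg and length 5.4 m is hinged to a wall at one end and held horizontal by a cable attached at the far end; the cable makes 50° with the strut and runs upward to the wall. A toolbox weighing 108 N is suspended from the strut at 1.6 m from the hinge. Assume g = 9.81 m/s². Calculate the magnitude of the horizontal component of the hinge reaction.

Take torques about the hinge: T sin 50° · 5.4 = 94×9.81×2.7 + 108×1.6 = 2662.6 N·m.
So T = 2662.6 / (0.7660 × 5.4) = 643.66 N.
ΣF_x = 0: H_x = T cos 50° = 413.73 N.

H_x ≈ 414 N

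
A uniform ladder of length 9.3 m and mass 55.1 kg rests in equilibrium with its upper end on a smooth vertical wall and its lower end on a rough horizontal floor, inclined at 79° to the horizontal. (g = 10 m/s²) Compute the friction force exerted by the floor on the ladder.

f ≈ 53.6 N

Torques about the foot: N_wall · 9.3 sin 79° = 55.1×10×4.65 cos 79° → N_wall = 53.552 N.
ΣF_x = 0: f_floor = N_wall = 53.552 N.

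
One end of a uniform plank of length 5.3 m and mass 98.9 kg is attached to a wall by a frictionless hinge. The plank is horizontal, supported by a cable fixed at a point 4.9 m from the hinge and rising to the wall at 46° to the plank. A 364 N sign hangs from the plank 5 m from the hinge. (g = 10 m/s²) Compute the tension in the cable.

T ≈ 1260 N

Take torques about the hinge: T sin 46° · 4.9 = 98.9×10×2.65 + 364×5 = 4440.9 N·m.
So T = 4440.9 / (0.7193 × 4.9) = 1259.9 N.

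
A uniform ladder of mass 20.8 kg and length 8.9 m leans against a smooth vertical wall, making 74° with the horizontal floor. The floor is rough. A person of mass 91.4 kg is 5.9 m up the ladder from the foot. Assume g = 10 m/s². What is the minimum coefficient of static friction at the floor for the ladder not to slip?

ΣF_y = 0: N_floor = 20.8×10 + 91.4×10 = 1122 N.
Torques about the foot: N_wall · 8.9 sin 74° = 20.8×10×4.45 cos 74° + 91.4×10×5.9 cos 74° → N_wall = 203.56 N.
ΣF_x = 0: f_floor = N_wall = 203.56 N.
μ_min = f_floor / N_floor = 203.56 / 1122 = 0.1814.

μ_min ≈ 0.181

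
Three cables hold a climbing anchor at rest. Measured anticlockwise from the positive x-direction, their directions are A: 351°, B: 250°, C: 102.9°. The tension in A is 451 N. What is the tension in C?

T_C ≈ 815 N

Resolve: ΣF_x = 451 cos 351° + T_B cos 250° + T_C cos 102.9° = 0.
        ΣF_y = 451 sin 351° + T_B sin 250° + T_C sin 102.9° = 0.
The known terms sum to (445.4, -70.55) N, so -0.3420 T_B − 0.2233 T_C = -445.4 and -0.9397 T_B + 0.9748 T_C = 70.55.
Solving simultaneously: T_B = 770.4 N, T_C = 815 N.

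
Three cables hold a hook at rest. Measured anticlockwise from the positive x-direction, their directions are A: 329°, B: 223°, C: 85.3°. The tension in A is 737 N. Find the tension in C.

T_C ≈ 1050 N

Resolve: ΣF_x = 737 cos 329° + T_B cos 223° + T_C cos 85.3° = 0.
        ΣF_y = 737 sin 329° + T_B sin 223° + T_C sin 85.3° = 0.
The known terms sum to (631.7, -379.6) N, so -0.7314 T_B + 0.0819 T_C = -631.7 and -0.6820 T_B + 0.9966 T_C = 379.6.
Solving simultaneously: T_B = 981.7 N, T_C = 1053 N.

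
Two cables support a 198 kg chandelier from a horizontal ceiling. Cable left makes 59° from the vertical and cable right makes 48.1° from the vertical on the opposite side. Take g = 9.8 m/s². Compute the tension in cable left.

T_left ≈ 1510 N

Angles from the horizontal: cable left is 90° − 59° = 31°, cable right is 90° − 48.1° = 41.9°.
Weight W = 198 × 9.8 = 1940 N acts straight down.
Horizontal: T_left cos 31° = T_right cos 41.9°  →  T_right = 1.152 T_left.
Vertical: T_left sin 31° + T_right sin 41.9° = 1940.
Substituting the horizontal relation into the vertical equation gives 1.284 T_left = 1940, so T_left = 1511 N.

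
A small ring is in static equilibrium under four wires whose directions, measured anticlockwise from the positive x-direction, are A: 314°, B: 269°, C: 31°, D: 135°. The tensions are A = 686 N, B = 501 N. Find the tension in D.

T_D ≈ 1130 N

Resolve: ΣF_x = 686 cos 314° + 501 cos 269° + T_C cos 31° + T_D cos 135° = 0.
        ΣF_y = 686 sin 314° + 501 sin 269° + T_C sin 31° + T_D sin 135° = 0.
The known terms sum to (467.8, -994.4) N, so 0.8572 T_C − 0.7071 T_D = -467.8 and 0.5150 T_C + 0.7071 T_D = 994.4.
Solving simultaneously: T_C = 383.8 N, T_D = 1127 N.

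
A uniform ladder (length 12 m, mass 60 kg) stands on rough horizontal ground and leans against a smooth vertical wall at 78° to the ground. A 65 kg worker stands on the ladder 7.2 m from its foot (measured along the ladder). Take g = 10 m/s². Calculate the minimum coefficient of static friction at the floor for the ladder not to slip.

ΣF_y = 0: N_floor = 60×10 + 65×10 = 1250 N.
Torques about the foot: N_wall · 12 sin 78° = 60×10×6 cos 78° + 65×10×7.2 cos 78° → N_wall = 146.66 N.
ΣF_x = 0: f_floor = N_wall = 146.66 N.
μ_min = f_floor / N_floor = 146.66 / 1250 = 0.1173.

μ_min ≈ 0.117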